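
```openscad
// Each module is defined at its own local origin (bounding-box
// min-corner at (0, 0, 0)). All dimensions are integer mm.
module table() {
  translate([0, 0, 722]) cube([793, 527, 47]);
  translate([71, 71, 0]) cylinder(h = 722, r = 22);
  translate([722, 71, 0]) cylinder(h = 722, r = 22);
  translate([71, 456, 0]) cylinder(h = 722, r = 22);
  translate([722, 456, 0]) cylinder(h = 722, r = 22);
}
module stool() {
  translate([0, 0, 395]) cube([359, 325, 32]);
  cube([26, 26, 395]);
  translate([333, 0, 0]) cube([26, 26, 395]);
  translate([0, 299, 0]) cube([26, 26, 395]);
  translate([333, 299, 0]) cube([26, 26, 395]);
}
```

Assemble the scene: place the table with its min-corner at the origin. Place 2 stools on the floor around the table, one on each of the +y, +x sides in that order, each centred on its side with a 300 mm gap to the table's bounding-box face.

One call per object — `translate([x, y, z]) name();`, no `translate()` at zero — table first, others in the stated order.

table();
translate([217, 827, 0]) stool();
translate([1093, 101, 0]) stool();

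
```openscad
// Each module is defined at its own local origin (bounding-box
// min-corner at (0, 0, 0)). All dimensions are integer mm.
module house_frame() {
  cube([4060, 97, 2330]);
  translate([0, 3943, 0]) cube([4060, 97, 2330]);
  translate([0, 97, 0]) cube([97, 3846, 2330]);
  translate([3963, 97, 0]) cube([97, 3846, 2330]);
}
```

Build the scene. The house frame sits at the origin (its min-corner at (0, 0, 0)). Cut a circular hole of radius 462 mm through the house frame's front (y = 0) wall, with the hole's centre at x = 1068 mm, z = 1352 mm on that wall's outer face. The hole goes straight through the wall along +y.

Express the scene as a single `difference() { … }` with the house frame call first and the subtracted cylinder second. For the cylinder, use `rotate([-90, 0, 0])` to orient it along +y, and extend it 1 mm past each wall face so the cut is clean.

difference() {
  house_frame();
  translate([1068, -1, 1352]) rotate([-90, 0, 0]) cylinder(h = 99, r = 462);
}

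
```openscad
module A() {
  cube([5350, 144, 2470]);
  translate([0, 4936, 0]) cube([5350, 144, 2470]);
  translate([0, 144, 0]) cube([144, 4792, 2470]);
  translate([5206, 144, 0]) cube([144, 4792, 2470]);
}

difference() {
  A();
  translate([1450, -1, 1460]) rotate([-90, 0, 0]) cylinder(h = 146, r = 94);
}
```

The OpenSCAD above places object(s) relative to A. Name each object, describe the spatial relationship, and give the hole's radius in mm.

The subtracted cylinder has r = 94 mm.

A is a house frame. The house frame has a circular hole through its front wall. The hole's radius is 94 mm.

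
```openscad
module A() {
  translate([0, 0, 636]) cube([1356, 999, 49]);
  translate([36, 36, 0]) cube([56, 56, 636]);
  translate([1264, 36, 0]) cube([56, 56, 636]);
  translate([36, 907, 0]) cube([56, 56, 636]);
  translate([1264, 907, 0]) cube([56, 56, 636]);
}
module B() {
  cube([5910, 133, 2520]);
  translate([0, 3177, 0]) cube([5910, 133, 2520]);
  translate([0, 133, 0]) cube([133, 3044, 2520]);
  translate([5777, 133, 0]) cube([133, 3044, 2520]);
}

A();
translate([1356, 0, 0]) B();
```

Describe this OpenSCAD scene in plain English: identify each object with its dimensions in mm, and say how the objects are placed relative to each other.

A is a table with a 1356×999 mm rectangular top, 49 mm thick, top surface at z = 685 mm, supported by four 56×56 mm square legs, each inset 36 mm from the nearest pair of top edges, running from the floor.

B is the wall frame of a small rectangular building: four walls, each 2520 mm tall and 133 mm thick, enclosing a footprint 5910 mm (x) by 3310 mm (y) outside-to-outside, with no floor or roof. The front and back walls (the −y and +y sides) span the full width; the two side walls fit between them.

The house frame is against the table's +x side, with their −y faces flush.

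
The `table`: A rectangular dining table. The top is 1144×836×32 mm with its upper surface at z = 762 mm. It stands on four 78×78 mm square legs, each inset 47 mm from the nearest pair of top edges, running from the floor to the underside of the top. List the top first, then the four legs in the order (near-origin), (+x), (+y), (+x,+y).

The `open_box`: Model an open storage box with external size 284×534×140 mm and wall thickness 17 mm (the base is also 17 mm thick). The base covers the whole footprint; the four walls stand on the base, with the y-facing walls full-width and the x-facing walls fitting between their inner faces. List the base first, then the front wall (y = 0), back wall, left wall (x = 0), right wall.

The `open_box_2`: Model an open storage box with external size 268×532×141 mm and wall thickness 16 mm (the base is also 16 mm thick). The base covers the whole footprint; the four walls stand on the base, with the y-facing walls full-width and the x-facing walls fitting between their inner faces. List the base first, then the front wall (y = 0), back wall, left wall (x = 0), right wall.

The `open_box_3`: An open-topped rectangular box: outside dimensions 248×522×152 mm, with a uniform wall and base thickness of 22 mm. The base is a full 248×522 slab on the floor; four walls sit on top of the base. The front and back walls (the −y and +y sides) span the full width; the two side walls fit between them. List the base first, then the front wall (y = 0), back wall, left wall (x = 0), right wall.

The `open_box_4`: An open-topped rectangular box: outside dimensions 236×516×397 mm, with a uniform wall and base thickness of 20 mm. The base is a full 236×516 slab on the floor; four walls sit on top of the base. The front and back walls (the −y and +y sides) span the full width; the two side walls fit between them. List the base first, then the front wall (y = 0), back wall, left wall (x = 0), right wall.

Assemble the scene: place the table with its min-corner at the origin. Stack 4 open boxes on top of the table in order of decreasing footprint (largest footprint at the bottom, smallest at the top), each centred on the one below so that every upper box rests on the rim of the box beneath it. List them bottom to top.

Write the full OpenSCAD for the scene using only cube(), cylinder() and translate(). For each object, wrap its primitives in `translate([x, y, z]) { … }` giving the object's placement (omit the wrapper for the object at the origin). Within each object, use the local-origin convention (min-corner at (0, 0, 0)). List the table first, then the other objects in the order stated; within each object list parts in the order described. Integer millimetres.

translate([0, 0, 730]) cube([1144, 836, 32]);
translate([47, 47, 0]) cube([78, 78, 730]);
translate([1019, 47, 0]) cube([78, 78, 730]);
translate([47, 711, 0]) cube([78, 78, 730]);
translate([1019, 711, 0]) cube([78, 78, 730]);
translate([430, 151, 762]) {
  cube([284, 534, 17]);
  translate([0, 0, 17]) cube([284, 17, 123]);
  translate([0, 517, 17]) cube([284, 17, 123]);
  translate([0, 17, 17]) cube([17, 500, 123]);
  translate([267, 17, 17]) cube([17, 500, 123]);
}
translate([438, 152, 902]) {
  cube([268, 532, 16]);
  translate([0, 0, 16]) cube([268, 16, 125]);
  translate([0, 516, 16]) cube([268, 16, 125]);
  translate([0, 16, 16]) cube([16, 500, 125]);
  translate([252, 16, 16]) cube([16, 500, 125]);
}
translate([448, 157, 1043]) {
  cube([248, 522, 22]);
  translate([0, 0, 22]) cube([248, 22, 130]);
  translate([0, 500, 22]) cube([248, 22, 130]);
  translate([0, 22, 22]) cube([22, 478, 130]);
  translate([226, 22, 22]) cube([22, 478, 130]);
}
translate([454, 160, 1195]) {
  cube([236, 516, 20]);
  translate([0, 0, 20]) cube([236, 20, 377]);
  translate([0, 496, 20]) cube([236, 20, 377]);
  translate([0, 20, 20]) cube([20, 476, 377]);
  translate([216, 20, 20]) cube([20, 476, 377]);
}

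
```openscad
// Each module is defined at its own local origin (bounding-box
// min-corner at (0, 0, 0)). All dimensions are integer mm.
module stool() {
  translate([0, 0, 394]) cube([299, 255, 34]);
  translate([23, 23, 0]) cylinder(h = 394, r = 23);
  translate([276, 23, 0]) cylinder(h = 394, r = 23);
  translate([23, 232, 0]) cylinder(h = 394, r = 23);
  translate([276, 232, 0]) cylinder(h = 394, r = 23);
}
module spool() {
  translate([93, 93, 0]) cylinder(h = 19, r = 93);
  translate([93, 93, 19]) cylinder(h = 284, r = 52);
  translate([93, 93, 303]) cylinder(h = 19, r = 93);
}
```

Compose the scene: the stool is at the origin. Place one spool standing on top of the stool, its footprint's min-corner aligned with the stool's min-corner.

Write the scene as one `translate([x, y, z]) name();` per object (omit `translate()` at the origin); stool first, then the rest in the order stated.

stool();
translate([0, 0, 428]) spool();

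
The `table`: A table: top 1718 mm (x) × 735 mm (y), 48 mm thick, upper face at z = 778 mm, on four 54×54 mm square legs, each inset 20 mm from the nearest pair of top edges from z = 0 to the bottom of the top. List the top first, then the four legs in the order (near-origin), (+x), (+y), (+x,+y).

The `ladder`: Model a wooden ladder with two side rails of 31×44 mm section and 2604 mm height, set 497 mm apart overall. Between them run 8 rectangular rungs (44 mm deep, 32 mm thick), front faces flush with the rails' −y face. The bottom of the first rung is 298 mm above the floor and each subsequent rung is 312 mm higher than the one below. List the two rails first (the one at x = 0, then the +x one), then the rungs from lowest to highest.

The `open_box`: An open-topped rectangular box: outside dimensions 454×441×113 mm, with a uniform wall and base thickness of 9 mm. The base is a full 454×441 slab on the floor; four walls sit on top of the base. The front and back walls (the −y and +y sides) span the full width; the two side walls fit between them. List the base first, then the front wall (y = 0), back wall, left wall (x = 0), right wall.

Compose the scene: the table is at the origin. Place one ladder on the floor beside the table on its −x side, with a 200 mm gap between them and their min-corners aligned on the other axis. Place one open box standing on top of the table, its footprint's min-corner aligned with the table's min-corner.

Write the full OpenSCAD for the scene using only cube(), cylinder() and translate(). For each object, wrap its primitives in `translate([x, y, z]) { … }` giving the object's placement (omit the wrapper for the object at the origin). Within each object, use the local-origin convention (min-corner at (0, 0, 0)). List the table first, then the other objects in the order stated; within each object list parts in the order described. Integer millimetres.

translate([0, 0, 730]) cube([1718, 735, 48]);
translate([20, 20, 0]) cube([54, 54, 730]);
translate([1644, 20, 0]) cube([54, 54, 730]);
translate([20, 661, 0]) cube([54, 54, 730]);
translate([1644, 661, 0]) cube([54, 54, 730]);
translate([-697, 0, 0]) {
  cube([31, 44, 2604]);
  translate([466, 0, 0]) cube([31, 44, 2604]);
  translate([31, 0, 298]) cube([435, 44, 32]);
  translate([31, 0, 610]) cube([435, 44, 32]);
  translate([31, 0, 922]) cube([435, 44, 32]);
  translate([31, 0, 1234]) cube([435, 44, 32]);
  translate([31, 0, 1546]) cube([435, 44, 32]);
  translate([31, 0, 1858]) cube([435, 44, 32]);
  translate([31, 0, 2170]) cube([435, 44, 32]);
  translate([31, 0, 2482]) cube([435, 44, 32]);
}
translate([0, 0, 778]) {
  cube([454, 441, 9]);
  translate([0, 0, 9]) cube([454, 9, 104]);
  translate([0, 432, 9]) cube([454, 9, 104]);
  translate([0, 9, 9]) cube([9, 423, 104]);
  translate([445, 9, 9]) cube([9, 423, 104]);
}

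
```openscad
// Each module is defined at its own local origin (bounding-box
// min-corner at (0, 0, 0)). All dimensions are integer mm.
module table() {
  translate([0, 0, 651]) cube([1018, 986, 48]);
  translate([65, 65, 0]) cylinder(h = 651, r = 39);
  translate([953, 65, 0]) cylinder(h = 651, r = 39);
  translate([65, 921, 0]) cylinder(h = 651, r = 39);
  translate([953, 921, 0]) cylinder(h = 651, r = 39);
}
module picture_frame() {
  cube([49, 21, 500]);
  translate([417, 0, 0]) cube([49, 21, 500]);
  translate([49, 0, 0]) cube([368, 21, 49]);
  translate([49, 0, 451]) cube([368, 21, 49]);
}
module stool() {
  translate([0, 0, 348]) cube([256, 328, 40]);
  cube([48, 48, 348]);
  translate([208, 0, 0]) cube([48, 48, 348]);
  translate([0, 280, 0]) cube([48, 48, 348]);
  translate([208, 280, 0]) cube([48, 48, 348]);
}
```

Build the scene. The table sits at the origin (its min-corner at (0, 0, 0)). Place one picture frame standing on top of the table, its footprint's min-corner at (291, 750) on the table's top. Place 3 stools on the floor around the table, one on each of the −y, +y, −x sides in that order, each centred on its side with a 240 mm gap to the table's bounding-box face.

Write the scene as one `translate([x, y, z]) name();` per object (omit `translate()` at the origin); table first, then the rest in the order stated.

table();
translate([291, 750, 699]) picture_frame();
translate([381, -568, 0]) stool();
translate([381, 1226, 0]) stool();
translate([-496, 329, 0]) stool();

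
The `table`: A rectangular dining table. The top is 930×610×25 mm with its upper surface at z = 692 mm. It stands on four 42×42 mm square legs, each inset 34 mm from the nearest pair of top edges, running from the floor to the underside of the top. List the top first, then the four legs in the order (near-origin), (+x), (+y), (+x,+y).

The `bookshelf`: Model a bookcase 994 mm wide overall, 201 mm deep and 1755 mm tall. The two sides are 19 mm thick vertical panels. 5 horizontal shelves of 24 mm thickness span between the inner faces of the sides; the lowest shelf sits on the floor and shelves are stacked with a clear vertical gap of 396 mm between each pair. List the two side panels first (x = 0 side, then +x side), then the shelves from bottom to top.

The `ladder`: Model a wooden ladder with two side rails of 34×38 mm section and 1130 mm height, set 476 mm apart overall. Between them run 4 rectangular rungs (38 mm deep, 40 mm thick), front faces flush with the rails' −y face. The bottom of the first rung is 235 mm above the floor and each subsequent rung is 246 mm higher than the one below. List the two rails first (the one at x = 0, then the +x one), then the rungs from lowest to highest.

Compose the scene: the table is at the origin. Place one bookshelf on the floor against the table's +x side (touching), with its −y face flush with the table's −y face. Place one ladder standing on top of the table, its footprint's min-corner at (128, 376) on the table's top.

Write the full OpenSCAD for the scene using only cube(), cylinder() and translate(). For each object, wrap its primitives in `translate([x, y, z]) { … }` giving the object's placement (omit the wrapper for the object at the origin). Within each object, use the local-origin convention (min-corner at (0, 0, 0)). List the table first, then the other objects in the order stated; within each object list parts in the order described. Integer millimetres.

translate([0, 0, 667]) cube([930, 610, 25]);
translate([34, 34, 0]) cube([42, 42, 667]);
translate([854, 34, 0]) cube([42, 42, 667]);
translate([34, 534, 0]) cube([42, 42, 667]);
translate([854, 534, 0]) cube([42, 42, 667]);
translate([930, 0, 0]) {
  cube([19, 201, 1755]);
  translate([975, 0, 0]) cube([19, 201, 1755]);
  translate([19, 0, 0]) cube([956, 201, 24]);
  translate([19, 0, 420]) cube([956, 201, 24]);
  translate([19, 0, 840]) cube([956, 201, 24]);
  translate([19, 0, 1260]) cube([956, 201, 24]);
  translate([19, 0, 1680]) cube([956, 201, 24]);
}
translate([128, 376, 692]) {
  cube([34, 38, 1130]);
  translate([442, 0, 0]) cube([34, 38, 1130]);
  translate([34, 0, 235]) cube([408, 38, 40]);
  translate([34, 0, 481]) cube([408, 38, 40]);
  translate([34, 0, 727]) cube([408, 38, 40]);
  translate([34, 0, 973]) cube([408, 38, 40]);
}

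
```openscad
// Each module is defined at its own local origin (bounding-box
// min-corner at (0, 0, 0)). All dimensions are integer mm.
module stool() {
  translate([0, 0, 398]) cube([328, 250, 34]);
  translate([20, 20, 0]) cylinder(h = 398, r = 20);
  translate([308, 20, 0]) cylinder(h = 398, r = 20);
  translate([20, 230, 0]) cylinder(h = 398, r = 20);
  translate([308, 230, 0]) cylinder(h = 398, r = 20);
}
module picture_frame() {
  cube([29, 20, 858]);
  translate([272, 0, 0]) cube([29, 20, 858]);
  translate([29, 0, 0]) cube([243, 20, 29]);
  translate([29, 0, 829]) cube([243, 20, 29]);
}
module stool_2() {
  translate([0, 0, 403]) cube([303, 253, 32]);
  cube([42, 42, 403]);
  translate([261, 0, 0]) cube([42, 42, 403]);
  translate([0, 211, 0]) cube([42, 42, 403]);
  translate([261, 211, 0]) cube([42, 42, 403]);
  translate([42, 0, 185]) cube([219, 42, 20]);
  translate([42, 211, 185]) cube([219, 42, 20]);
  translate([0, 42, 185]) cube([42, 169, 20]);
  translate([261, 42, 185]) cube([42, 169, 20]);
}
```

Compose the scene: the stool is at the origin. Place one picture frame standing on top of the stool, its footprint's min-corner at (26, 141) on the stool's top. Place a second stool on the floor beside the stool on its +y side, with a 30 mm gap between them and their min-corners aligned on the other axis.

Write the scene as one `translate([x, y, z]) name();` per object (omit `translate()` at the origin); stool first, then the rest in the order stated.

stool();
translate([26, 141, 432]) picture_frame();
translate([0, 280, 0]) stool_2();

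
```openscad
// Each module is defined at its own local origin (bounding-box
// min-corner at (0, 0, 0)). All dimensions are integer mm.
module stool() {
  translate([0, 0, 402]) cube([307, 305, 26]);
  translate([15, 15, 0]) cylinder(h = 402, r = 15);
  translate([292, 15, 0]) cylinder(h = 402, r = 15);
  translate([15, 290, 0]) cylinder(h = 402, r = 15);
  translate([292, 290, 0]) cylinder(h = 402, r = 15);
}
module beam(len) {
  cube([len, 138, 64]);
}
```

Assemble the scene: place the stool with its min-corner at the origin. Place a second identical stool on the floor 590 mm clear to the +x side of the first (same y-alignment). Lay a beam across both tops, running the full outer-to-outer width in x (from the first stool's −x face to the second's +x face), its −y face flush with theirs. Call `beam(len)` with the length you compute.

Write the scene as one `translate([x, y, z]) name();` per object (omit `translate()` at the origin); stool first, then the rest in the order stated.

stool();
translate([897, 0, 0]) stool();
translate([0, 0, 428]) beam(1204);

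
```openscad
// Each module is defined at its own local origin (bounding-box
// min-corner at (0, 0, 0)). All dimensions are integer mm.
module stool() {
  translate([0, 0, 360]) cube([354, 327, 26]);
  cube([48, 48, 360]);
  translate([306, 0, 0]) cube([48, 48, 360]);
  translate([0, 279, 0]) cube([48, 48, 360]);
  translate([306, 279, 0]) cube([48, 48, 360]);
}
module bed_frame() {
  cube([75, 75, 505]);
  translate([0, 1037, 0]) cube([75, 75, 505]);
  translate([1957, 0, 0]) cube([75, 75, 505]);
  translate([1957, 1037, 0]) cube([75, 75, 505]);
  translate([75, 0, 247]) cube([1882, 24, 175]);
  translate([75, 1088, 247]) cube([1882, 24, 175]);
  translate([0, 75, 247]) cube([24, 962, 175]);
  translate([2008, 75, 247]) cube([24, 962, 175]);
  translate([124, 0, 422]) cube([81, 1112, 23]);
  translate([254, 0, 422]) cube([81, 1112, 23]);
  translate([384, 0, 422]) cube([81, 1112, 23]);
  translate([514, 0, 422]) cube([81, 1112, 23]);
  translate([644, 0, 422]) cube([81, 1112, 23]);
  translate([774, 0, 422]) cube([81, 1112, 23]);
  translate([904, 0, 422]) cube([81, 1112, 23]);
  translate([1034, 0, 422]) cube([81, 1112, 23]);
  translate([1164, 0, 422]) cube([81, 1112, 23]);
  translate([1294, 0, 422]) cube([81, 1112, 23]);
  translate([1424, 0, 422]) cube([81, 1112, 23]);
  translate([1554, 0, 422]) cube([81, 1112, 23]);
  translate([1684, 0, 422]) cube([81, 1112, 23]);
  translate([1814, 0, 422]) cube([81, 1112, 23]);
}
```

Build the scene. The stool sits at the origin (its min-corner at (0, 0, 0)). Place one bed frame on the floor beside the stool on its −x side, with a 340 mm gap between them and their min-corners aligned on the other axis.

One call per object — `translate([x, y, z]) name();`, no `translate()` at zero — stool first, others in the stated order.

stool();
translate([-2372, 0, 0]) bed_frame();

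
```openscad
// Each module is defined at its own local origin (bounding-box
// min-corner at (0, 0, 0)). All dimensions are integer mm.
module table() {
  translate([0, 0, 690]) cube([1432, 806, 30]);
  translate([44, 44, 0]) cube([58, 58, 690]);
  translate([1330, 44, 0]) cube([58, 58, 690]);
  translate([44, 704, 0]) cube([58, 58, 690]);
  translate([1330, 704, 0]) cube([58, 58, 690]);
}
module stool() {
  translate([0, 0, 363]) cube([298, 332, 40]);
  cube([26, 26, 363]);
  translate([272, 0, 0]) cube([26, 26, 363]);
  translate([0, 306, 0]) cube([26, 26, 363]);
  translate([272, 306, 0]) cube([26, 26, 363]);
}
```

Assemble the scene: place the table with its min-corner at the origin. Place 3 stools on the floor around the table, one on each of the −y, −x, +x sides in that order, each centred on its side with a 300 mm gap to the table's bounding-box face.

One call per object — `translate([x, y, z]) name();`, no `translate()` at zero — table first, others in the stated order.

table();
translate([567, -632, 0]) stool();
translate([-598, 237, 0]) stool();
translate([1732, 237, 0]) stool();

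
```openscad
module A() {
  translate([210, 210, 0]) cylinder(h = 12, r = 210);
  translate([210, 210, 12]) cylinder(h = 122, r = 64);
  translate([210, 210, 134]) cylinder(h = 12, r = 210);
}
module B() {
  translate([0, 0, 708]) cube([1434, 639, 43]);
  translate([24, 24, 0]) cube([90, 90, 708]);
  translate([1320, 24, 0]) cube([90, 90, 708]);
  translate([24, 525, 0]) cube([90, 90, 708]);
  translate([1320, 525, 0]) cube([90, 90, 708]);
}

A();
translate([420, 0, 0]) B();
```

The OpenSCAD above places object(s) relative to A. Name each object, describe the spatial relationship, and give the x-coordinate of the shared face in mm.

A is a spool. B is a table. The table is against the spool's +x side, with their −y faces flush. The x-coordinate of the shared face is 420 mm.

The spool's +x face and the table's −x face are both at x = 420 mm.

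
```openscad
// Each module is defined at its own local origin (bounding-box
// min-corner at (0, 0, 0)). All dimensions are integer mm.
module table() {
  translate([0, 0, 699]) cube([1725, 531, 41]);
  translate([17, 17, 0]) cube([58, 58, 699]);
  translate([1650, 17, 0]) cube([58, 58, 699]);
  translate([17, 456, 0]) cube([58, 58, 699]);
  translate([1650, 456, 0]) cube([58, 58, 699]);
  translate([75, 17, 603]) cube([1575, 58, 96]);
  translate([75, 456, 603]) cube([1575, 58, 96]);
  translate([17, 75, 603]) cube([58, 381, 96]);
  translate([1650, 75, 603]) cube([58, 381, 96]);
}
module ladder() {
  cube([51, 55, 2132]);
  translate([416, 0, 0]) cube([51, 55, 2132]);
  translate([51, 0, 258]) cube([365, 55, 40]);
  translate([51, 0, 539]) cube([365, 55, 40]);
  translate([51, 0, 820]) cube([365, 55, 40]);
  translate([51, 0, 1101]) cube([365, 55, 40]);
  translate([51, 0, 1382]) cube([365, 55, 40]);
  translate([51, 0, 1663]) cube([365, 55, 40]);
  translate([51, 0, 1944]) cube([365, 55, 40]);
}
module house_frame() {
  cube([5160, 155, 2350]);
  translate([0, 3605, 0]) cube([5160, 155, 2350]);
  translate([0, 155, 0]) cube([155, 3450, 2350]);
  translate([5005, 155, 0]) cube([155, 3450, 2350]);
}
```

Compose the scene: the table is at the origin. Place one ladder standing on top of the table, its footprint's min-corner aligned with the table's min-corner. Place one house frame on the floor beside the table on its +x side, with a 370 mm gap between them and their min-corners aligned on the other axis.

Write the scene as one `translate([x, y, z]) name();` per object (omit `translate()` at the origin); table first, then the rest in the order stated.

table();
translate([0, 0, 740]) ladder();
translate([2095, 0, 0]) house_frame();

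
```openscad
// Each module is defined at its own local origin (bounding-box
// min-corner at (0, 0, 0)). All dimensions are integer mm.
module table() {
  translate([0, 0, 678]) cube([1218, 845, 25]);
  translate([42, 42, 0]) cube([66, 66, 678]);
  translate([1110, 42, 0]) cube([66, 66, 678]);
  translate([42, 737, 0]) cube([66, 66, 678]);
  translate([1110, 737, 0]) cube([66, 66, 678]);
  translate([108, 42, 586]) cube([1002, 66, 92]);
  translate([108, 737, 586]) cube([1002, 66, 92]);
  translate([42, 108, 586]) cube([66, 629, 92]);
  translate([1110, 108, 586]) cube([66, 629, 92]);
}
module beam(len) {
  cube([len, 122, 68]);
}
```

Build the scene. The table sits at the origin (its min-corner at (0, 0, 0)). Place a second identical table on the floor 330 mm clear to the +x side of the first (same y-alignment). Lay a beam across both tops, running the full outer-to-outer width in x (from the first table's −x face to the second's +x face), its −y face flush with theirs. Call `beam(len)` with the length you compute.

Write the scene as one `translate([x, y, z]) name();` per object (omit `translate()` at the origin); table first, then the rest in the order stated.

table();
translate([1548, 0, 0]) table();
translate([0, 0, 703]) beam(2766);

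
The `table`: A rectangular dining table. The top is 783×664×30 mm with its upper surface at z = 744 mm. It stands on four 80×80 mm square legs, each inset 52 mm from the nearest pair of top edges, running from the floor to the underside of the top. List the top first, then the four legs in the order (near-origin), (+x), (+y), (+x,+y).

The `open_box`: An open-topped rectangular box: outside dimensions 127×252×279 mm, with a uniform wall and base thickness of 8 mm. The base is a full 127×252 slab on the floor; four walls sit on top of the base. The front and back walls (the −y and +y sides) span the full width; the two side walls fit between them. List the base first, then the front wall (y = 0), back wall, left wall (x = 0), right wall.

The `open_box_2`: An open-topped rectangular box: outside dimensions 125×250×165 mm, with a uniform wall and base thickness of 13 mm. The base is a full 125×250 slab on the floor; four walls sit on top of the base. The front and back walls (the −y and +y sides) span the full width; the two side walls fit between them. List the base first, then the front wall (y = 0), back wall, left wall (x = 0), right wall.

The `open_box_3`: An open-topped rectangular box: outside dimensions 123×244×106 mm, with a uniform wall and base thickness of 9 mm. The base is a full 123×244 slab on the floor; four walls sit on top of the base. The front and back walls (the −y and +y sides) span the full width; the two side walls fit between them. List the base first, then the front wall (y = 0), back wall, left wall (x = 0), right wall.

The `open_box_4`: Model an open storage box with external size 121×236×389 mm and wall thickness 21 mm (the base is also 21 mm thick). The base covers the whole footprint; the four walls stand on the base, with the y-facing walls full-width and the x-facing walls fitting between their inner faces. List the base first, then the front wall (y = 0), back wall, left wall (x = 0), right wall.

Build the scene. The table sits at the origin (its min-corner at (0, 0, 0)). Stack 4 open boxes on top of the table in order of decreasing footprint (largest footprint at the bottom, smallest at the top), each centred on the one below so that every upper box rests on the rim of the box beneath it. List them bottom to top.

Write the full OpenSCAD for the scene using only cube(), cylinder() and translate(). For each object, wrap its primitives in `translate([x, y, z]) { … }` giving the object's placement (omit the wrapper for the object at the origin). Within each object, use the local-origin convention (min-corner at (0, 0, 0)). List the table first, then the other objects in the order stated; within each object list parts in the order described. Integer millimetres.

translate([0, 0, 714]) cube([783, 664, 30]);
translate([52, 52, 0]) cube([80, 80, 714]);
translate([651, 52, 0]) cube([80, 80, 714]);
translate([52, 532, 0]) cube([80, 80, 714]);
translate([651, 532, 0]) cube([80, 80, 714]);
translate([328, 206, 744]) {
  cube([127, 252, 8]);
  translate([0, 0, 8]) cube([127, 8, 271]);
  translate([0, 244, 8]) cube([127, 8, 271]);
  translate([0, 8, 8]) cube([8, 236, 271]);
  translate([119, 8, 8]) cube([8, 236, 271]);
}
translate([329, 207, 1023]) {
  cube([125, 250, 13]);
  translate([0, 0, 13]) cube([125, 13, 152]);
  translate([0, 237, 13]) cube([125, 13, 152]);
  translate([0, 13, 13]) cube([13, 224, 152]);
  translate([112, 13, 13]) cube([13, 224, 152]);
}
translate([330, 210, 1188]) {
  cube([123, 244, 9]);
  translate([0, 0, 9]) cube([123, 9, 97]);
  translate([0, 235, 9]) cube([123, 9, 97]);
  translate([0, 9, 9]) cube([9, 226, 97]);
  translate([114, 9, 9]) cube([9, 226, 97]);
}
translate([331, 214, 1294]) {
  cube([121, 236, 21]);
  translate([0, 0, 21]) cube([121, 21, 368]);
  translate([0, 215, 21]) cube([121, 21, 368]);
  translate([0, 21, 21]) cube([21, 194, 368]);
  translate([100, 21, 21]) cube([21, 194, 368]);
}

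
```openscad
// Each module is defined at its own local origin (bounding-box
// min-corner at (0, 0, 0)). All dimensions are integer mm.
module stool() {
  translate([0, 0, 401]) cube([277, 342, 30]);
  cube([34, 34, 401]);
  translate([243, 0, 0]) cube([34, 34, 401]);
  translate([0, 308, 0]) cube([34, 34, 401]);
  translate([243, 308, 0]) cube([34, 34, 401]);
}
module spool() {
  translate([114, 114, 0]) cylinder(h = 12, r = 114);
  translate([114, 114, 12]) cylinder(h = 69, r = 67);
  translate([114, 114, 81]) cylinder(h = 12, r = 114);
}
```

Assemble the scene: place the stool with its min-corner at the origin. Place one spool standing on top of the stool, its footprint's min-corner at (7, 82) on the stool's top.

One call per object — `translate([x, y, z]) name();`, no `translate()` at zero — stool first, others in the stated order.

stool();
translate([7, 82, 431]) spool();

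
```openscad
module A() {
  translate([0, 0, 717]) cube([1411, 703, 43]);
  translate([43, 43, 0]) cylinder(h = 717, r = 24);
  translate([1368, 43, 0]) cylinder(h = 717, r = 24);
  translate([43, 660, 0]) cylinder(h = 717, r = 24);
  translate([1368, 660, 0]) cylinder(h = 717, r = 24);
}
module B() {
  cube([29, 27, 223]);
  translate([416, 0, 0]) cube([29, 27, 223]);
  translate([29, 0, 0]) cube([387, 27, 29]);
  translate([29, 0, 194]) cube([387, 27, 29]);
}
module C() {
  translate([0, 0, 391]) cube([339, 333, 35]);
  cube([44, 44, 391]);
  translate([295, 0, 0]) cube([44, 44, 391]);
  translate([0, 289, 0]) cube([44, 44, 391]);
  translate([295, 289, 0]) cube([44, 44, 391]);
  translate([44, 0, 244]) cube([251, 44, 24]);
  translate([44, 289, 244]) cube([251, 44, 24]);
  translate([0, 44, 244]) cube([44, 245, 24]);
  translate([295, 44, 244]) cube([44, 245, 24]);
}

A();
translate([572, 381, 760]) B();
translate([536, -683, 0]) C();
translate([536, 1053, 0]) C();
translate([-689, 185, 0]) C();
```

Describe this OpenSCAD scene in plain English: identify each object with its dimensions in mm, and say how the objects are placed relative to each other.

A is a table with a 1411×703 mm rectangular top, 43 mm thick, top surface at z = 760 mm, supported by four round legs of 48 mm diameter, each leg's bounding box inset 19 mm from the nearest pair of top edges, running from the floor.

B is a rectangular picture frame lying in the x–z plane (depth along y). The opening is 387 mm wide (x) by 165 mm tall (z), surrounded by a border 29 mm wide on all four sides. The frame is 27 mm deep and is made of two full-height vertical stiles with two horizontal rails fitted between them.

C is a four-legged stool. The seat is 339×333 mm, 35 mm thick, top at z = 426 mm. It stands on four square legs, each 44×44 mm in cross-section, from z = 0 to the seat underside, each flush with a corner of the seat. Four stretchers, 44 mm wide and 24 mm tall, connect adjacent legs with their undersides at z = 244 mm, each running between the inner faces of the legs it joins and aligned with the legs' outer faces on the other axis.

The picture frame is on top of the table. Three stools sit around the table at the −y, +y, −x sides.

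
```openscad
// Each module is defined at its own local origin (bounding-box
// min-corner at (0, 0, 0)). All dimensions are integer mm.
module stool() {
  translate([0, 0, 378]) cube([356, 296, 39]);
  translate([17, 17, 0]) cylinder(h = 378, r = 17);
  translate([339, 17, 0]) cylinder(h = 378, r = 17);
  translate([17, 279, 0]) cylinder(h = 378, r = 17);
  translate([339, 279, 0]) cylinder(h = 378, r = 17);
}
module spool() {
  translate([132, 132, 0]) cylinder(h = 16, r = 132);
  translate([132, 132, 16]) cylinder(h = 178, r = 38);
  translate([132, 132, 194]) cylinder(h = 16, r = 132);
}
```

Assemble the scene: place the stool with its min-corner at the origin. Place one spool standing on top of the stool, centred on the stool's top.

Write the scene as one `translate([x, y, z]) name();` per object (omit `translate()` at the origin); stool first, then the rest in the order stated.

stool();
translate([46, 16, 417]) spool();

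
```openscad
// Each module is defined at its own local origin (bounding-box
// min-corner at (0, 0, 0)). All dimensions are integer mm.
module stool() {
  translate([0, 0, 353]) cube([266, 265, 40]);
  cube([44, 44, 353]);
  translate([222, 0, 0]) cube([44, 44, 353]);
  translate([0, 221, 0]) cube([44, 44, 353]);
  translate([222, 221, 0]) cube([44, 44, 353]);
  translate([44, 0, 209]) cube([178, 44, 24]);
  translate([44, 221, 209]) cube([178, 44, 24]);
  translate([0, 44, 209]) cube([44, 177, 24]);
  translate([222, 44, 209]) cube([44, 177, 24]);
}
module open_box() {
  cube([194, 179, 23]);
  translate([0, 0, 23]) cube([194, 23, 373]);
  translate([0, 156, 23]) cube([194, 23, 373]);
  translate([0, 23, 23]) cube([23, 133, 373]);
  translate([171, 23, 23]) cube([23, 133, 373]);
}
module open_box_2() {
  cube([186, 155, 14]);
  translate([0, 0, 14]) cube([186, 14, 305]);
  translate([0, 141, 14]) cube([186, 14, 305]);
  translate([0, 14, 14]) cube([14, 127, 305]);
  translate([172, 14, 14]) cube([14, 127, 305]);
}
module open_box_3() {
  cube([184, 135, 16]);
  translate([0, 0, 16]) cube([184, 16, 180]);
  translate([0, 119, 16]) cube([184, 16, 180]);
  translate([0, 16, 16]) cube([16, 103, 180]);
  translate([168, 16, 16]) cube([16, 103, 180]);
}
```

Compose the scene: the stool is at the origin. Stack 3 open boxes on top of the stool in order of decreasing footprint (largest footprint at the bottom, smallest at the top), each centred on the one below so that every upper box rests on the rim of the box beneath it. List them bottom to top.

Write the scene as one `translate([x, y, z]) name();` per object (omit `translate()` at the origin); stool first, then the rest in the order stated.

stool();
translate([36, 43, 393]) open_box();
translate([40, 55, 789]) open_box_2();
translate([41, 65, 1108]) open_box_3();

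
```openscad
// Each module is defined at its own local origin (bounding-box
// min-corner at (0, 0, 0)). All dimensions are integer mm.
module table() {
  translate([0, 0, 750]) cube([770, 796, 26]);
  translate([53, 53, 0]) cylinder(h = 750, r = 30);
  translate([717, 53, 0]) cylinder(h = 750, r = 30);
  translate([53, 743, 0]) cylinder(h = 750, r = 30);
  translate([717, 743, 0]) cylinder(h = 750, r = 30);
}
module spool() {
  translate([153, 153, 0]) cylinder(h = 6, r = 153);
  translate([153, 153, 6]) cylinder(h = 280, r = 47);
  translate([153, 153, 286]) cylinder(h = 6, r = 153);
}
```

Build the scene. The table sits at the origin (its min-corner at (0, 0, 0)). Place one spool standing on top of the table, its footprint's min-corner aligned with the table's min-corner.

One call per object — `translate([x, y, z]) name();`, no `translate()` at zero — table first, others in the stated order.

table();
translate([0, 0, 776]) spool();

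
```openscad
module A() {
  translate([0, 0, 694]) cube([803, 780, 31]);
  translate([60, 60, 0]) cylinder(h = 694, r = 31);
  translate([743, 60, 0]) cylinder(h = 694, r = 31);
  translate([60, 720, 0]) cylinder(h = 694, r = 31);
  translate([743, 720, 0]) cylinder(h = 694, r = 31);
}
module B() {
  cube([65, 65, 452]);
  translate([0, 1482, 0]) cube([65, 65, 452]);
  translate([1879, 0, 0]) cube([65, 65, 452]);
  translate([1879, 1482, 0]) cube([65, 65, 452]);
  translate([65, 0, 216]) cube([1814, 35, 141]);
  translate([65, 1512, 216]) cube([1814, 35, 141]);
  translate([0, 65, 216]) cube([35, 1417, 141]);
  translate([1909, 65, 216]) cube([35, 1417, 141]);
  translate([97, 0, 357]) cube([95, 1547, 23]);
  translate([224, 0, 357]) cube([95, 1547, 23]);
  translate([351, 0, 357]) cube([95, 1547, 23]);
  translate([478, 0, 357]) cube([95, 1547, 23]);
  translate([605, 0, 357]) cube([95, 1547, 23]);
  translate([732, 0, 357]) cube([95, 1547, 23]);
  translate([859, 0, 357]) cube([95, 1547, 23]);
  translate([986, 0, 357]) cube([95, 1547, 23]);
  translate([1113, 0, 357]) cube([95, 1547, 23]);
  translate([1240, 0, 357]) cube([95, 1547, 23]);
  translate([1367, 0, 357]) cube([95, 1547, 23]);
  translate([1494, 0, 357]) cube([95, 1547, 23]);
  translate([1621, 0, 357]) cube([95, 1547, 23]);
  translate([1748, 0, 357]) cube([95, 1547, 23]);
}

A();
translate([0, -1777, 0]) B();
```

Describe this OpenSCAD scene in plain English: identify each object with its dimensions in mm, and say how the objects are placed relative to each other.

A is a table with a 803×780 mm rectangular top, 31 mm thick, top surface at z = 725 mm, supported by four round legs of 62 mm diameter, each leg's bounding box inset 29 mm from the nearest pair of top edges, running from the floor.

B is a bed frame 1944 mm long (x) by 1547 mm wide (y). Four 65×65 mm corner posts, 452 mm tall, at the corners of the footprint. Four rails of 35 mm thickness and 141 mm height run between adjacent posts with their undersides at z = 216 mm, their outer faces flush with the outside of the frame (the two x-running rails run between the posts' inner faces; the two y-running rails run between the posts' inner faces). 14 slats, each 95 mm wide (x) and 23 mm thick, lie across the top of the two x-running rails, running the full 1547 mm width of the frame in y; the slats are evenly spaced along x between the inner faces of the end posts with equal gaps (rounded down to the nearest mm) at the −x end and between each pair — any rounding remainder accumulates at the +x end.

The bed frame is on the floor beside the table on its −y side.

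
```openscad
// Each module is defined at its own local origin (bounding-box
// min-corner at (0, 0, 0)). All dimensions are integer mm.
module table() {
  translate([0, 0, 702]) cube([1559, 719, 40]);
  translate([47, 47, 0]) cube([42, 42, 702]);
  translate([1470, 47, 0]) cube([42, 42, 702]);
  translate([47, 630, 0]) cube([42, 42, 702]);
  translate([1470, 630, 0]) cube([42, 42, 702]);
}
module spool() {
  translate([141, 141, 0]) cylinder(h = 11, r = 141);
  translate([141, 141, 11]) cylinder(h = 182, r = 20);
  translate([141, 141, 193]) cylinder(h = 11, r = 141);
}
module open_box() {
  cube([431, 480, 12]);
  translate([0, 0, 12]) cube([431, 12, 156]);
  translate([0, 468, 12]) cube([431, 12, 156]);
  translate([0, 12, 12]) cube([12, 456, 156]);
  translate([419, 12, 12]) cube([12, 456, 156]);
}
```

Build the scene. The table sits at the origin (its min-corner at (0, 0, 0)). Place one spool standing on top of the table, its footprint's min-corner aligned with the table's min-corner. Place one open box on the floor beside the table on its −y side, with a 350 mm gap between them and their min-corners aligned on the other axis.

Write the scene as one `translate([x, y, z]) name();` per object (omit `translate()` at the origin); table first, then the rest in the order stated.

table();
translate([0, 0, 742]) spool();
translate([0, -830, 0]) open_box();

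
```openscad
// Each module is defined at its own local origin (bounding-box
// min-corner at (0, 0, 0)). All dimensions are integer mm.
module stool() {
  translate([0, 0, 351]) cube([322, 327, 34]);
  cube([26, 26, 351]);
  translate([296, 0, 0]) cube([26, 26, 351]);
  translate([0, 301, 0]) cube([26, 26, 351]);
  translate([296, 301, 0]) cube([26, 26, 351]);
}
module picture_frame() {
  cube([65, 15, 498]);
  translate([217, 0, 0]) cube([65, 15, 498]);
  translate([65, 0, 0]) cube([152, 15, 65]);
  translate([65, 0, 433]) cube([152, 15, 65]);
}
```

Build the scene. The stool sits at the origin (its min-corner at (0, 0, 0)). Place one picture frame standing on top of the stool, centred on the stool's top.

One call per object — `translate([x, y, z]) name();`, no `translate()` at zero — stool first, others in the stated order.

stool();
translate([20, 156, 385]) picture_frame();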